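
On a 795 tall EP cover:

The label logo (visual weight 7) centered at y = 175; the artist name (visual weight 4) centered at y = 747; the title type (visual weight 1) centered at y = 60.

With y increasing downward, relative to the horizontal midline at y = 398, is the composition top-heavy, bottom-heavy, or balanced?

top-heavy

Weights sum to 7 + 4 + 1 = 12.
y-moment: 7·175 + 4·747 + 1·60 = 4273; centroid 4273/12 ≈ 356.08.
Since 356.1 is above (smaller y than) 398, the composition reads top-heavy.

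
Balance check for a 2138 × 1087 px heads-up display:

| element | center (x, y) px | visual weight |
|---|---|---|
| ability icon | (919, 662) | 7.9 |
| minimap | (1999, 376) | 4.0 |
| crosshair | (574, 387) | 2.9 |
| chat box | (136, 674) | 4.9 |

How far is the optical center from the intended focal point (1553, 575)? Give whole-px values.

≈ 660 px

Total weight = 7.9 + 4.0 + 2.9 + 4.9 = 19.7.
Σw·x = 7.9·919 + 4.0·1999 + 2.9·574 + 4.9·136 = 17587.1, so x̄ = 17587.1/19.7 ≈ 892.75.
Σw·y = 7.9·662 + 4.0·376 + 2.9·387 + 4.9·674 = 11158.7, so ȳ = 11158.7/19.7 ≈ 566.43.
Relative to (1553, 575): Δ = (-660.25, -8.57); |Δ| = √(-660.25² + -8.57²) ≈ 660.31.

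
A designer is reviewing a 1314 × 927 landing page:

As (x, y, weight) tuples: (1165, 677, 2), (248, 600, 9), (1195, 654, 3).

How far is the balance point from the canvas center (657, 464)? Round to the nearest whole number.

Σw = 2 + 9 + 3 = 14.
Σw·x = 2·1165 + 9·248 + 3·1195 = 8147, so x̄ = 8147/14 ≈ 581.93.
Σw·y = 2·677 + 9·600 + 3·654 = 8716, so ȳ = 8716/14 ≈ 622.57.
Relative to (657, 464): Δ = (-75.07, 158.57); |Δ| = √(-75.07² + 158.57²) ≈ 175.44.

≈ 175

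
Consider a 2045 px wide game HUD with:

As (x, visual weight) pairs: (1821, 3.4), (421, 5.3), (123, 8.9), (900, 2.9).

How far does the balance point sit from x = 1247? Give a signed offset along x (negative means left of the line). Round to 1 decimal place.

≈ -655.4 px

Total weight = 3.4 + 5.3 + 8.9 + 2.9 = 20.5.
x: (3.4·1821 + 5.3·421 + 8.9·123 + 2.9·900) / 20.5 = 12127.4 / 20.5 ≈ 591.58
Against x = 1247, that's 591.58 − 1247 = -655.42.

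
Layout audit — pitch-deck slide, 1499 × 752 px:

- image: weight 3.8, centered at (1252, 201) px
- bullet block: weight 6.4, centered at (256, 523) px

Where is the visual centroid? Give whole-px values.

(627, 403)

Total weight = 3.8 + 6.4 = 10.2.
x-moment: 3.8·1252 + 6.4·256 = 6396.0; centroid 6396.0/10.2 ≈ 627.06.
y-moment: 3.8·201 + 6.4·523 = 4111.0; centroid 4111.0/10.2 ≈ 403.04.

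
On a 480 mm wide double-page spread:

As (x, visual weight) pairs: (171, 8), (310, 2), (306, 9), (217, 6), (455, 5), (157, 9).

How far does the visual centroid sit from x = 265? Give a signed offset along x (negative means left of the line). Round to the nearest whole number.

≈ -15 mm

Weights sum to 8 + 2 + 9 + 6 + 5 + 9 = 39.
x: (8·171 + 2·310 + 9·306 + 6·217 + 5·455 + 9·157) / 39 = 9732 / 39 ≈ 249.54
Against x = 265, that's 249.54 − 265 = -15.46.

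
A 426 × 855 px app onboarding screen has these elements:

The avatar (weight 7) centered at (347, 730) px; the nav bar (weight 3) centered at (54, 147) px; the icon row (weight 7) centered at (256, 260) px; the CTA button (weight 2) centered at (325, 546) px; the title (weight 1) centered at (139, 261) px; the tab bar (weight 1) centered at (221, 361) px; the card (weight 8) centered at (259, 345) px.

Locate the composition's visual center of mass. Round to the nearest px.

(257, 408)

Total weight = 7 + 3 + 7 + 2 + 1 + 1 + 8 = 29.
Σw·x = 7465; x̄ = 7465/29 ≈ 257.41.
Σw·y = 11845; ȳ = 11845/29 ≈ 408.45.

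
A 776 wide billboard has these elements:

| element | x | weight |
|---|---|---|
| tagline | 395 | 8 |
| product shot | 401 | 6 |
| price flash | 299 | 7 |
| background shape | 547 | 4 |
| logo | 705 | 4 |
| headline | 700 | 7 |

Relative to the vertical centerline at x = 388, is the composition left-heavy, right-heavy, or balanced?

Weights sum to 8 + 6 + 7 + 4 + 4 + 7 = 36.
x: moment 17567 / weight 36 ≈ 487.97
488.0 lies right of the midline 388, so the layout is right-heavy.

right-heavy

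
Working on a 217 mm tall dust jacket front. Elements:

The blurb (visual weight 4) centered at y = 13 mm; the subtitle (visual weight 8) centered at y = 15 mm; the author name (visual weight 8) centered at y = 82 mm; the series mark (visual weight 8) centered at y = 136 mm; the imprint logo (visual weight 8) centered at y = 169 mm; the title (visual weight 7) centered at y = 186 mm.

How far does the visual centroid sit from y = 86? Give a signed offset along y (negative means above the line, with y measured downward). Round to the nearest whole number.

≈ 20 mm

Total weight = 4 + 8 + 8 + 8 + 8 + 7 = 43.
Σw·y = 4570; ȳ = 4570/43 ≈ 106.28.
Offset from y = 86: 106.28 − 86 ≈ 20.28.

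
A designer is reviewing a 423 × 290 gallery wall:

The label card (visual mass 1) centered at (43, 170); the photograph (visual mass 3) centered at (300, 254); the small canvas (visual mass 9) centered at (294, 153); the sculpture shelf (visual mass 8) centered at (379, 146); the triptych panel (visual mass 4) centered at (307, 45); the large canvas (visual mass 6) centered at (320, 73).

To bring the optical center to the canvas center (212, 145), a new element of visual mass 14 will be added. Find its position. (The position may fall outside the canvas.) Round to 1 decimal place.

(-16.4, 173.6)

After adding the new element, total weight = 1 + 3 + 9 + 8 + 4 + 6 + 14 = 45.
Along x: (9769 + 14·x) / 45 = 212 (existing moment 1·43 + 3·300 + 9·294 + 8·379 + 4·307 + 6·320 = 9769) ⇒ x = (9540 − 9769) / 14 ≈ -16.36.
Along y: (4095 + 14·y) / 45 = 145 (existing moment 1·170 + 3·254 + 9·153 + 8·146 + 4·45 + 6·73 = 4095) ⇒ y = (6525 − 4095) / 14 ≈ 173.57.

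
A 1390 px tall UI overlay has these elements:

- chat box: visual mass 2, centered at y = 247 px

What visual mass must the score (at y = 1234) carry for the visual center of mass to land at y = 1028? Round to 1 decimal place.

w ≈ 7.6

The single fixed element contributes weight 2, moment 2·247 = 494.
Set Σw·y/Σw = 1028: (494 + 1234w) = 1028·(2 + w).
So w = (1028·2 − 494)/(1234 − 1028) = 1562/206 ≈ 7.58.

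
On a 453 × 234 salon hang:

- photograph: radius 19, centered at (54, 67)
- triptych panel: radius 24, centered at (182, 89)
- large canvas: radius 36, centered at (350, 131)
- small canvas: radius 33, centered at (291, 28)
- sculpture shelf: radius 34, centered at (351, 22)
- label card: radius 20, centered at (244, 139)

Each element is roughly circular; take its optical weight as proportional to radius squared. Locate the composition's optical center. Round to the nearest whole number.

r² weights: photograph 19² = 361, triptych panel 24² = 576, large canvas 36² = 1296, small canvas 33² = 1089, sculpture shelf 34² = 1156, label card 20² = 400. Total = 4878.
x-moment: 361·54 + 576·182 + 1296·350 + 1089·291 + 1156·351 + 400·244 = 1398181; centroid 1398181/4878 ≈ 286.63.
y-moment: 361·67 + 576·89 + 1296·131 + 1089·28 + 1156·22 + 400·139 = 356751; centroid 356751/4878 ≈ 73.13.

(287, 73)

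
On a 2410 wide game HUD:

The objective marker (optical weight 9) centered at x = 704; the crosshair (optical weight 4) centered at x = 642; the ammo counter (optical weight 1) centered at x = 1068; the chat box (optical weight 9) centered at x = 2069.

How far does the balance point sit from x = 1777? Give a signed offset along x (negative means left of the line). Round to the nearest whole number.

≈ -534

Total weight = 9 + 4 + 1 + 9 = 23.
Σw·x = 9·704 + 4·642 + 1·1068 + 9·2069 = 28593, so x̄ = 28593/23 ≈ 1243.17.
Offset from x = 1777: 1243.17 − 1777 ≈ -533.83.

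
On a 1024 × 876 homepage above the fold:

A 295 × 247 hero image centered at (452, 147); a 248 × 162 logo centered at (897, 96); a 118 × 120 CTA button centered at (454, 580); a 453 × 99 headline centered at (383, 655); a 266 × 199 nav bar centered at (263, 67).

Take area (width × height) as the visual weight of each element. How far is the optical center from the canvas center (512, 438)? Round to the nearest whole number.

≈ 194

Taking area as weight: hero image 295·247 = 72865, logo 248·162 = 40176, CTA button 118·120 = 14160, headline 453·99 = 44847, nav bar 266·199 = 52934. Sum 224982.
Σw·x = 72865·452 + 40176·897 + 14160·454 + 44847·383 + 52934·263 = 106499535, so x̄ = 106499535/224982 ≈ 473.37.
Σw·y = 72865·147 + 40176·96 + 14160·580 + 44847·655 + 52934·67 = 55702214, so ȳ = 55702214/224982 ≈ 247.59.
From (512, 438): dx = -38.63, dy = -190.41, so the distance is √(dx²+dy²) ≈ 194.29.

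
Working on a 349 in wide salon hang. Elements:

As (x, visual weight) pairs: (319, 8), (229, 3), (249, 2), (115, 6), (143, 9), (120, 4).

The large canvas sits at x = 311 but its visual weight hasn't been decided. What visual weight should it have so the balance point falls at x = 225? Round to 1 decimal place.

w ≈ 11.7

Fixed elements: Σw = 8 + 3 + 2 + 6 + 9 + 4 = 32, Σw·x = 8·319 + 3·229 + 2·249 + 6·115 + 9·143 + 4·120 = 6194.
Balance at x = 225 requires (6194 + w·311) / (32 + w) = 225.
Rearranging, w·(311 − 225) = 225·32 − 6194 = 1006, so w ≈ 1006/86 = 11.70.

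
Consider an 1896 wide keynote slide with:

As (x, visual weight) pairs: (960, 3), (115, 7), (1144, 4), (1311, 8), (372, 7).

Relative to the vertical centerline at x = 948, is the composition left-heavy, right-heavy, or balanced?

Σw = 3 + 7 + 4 + 8 + 7 = 29.
x-moment: 3·960 + 7·115 + 4·1144 + 8·1311 + 7·372 = 21353; centroid 21353/29 ≈ 736.31.
Since 736.3 is left of 948, the composition reads left-heavy.

left-heavy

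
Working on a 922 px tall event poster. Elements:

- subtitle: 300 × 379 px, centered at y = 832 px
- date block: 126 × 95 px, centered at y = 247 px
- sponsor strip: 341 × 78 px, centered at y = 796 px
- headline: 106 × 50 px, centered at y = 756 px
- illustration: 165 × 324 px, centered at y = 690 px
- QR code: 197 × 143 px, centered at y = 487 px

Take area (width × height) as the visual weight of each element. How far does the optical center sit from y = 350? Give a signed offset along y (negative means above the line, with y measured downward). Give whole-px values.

≈ 375 px

Taking area as weight: subtitle 300·379 = 113700, date block 126·95 = 11970, sponsor strip 341·78 = 26598, headline 106·50 = 5300, illustration 165·324 = 53460, QR code 197·143 = 28171. Sum 239199.
Σw·y = 173340475; ȳ = 173340475/239199 ≈ 724.67.
Difference: 724.67 − 350 ≈ 374.67.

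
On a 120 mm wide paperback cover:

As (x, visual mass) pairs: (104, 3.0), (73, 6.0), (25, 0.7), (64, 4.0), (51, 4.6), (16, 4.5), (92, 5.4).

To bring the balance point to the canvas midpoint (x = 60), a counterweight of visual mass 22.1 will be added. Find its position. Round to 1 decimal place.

With the counterweight, Σw becomes 3.0 + 6.0 + 0.7 + 4.0 + 4.6 + 4.5 + 5.4 + 22.1 = 50.3.
x: target moment 50.3×60 = 3018.0; current 3.0·104 + 6.0·73 + 0.7·25 + 4.0·64 + 4.6·51 + 4.5·16 + 5.4·92 = 1826.9; the counterweight supplies 1191.1, so x = 1191.1/22.1 ≈ 53.90.

x ≈ 53.9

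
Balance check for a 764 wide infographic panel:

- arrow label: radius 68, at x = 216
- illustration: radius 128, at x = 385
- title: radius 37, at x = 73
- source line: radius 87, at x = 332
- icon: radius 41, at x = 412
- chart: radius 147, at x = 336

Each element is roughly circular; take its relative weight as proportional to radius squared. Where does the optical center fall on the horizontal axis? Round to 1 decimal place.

x ≈ 335.7

r² weights: arrow label 68² = 4624, illustration 128² = 16384, title 37² = 1369, source line 87² = 7569, icon 41² = 1681, chart 147² = 21609. Total = 53236.
Σw·x = 17872665; x̄ = 17872665/53236 ≈ 335.73.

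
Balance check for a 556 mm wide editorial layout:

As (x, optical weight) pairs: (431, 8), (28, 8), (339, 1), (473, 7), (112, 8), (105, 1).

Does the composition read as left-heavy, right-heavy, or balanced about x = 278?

Σw = 8 + 8 + 1 + 7 + 8 + 1 = 33.
Σw·x = 8323; x̄ = 8323/33 ≈ 252.21.
252.2 lies left of the midline 278, so the layout is left-heavy.

left-heavy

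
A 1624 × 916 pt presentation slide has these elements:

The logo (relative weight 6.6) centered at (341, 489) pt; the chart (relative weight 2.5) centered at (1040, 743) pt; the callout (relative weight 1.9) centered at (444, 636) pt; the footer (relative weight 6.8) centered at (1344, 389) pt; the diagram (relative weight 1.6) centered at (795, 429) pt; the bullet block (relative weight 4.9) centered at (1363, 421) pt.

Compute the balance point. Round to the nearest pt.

Total weight = 6.6 + 2.5 + 1.9 + 6.8 + 1.6 + 4.9 = 24.3.
Σw·x = 22784.1; x̄ = 22784.1/24.3 ≈ 937.62.
y: moment 11687.8 / weight 24.3 ≈ 480.98

(938, 481)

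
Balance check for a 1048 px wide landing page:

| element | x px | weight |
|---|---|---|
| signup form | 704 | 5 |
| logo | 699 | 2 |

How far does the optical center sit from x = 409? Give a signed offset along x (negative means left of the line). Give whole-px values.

≈ 294 px

Total weight = 5 + 2 = 7.
x: (5·704 + 2·699) / 7 = 4918 / 7 ≈ 702.57
Offset from x = 409: 702.57 − 409 ≈ 293.57.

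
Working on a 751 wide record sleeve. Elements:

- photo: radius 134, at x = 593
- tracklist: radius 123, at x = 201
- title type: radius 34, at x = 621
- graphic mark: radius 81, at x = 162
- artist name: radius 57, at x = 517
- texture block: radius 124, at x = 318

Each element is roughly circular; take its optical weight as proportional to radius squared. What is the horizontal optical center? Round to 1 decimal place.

x ≈ 370.9

Weights ∝ r²: photo 134² = 17956, tracklist 123² = 15129, title type 34² = 1156, graphic mark 81² = 6561, artist name 57² = 3249, texture block 124² = 15376; Σw = 59427.
Σw·x = 22038896; x̄ = 22038896/59427 ≈ 370.86.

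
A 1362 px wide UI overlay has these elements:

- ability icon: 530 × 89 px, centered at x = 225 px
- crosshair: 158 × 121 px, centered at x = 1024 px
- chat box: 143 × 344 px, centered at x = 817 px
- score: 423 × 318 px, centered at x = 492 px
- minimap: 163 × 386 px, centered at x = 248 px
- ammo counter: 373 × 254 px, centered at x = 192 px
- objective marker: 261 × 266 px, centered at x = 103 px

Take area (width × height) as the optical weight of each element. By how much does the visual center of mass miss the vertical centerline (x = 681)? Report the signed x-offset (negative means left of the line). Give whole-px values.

Areas: ability icon 530·89 = 47170, crosshair 158·121 = 19118, chat box 143·344 = 49192, score 423·318 = 134514, minimap 163·386 = 62918, ammo counter 373·254 = 94742, objective marker 261·266 = 69426. Total weight = 477080.
Σw·x = 177505840; x̄ = 177505840/477080 ≈ 372.07.
Offset from x = 681: 372.07 − 681 ≈ -308.93.

≈ -309 px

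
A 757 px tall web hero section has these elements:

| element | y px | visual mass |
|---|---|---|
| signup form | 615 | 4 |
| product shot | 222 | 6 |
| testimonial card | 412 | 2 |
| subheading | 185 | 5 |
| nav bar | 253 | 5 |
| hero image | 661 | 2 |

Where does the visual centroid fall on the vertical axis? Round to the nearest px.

y ≈ 339

Weights sum to 4 + 6 + 2 + 5 + 5 + 2 = 24.
y: (4·615 + 6·222 + 2·412 + 5·185 + 5·253 + 2·661) / 24 = 8128 / 24 ≈ 338.67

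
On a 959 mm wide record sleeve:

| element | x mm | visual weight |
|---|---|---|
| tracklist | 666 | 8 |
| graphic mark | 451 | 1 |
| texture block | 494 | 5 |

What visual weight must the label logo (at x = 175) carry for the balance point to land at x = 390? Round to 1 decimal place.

w ≈ 13.0

Fixed elements: Σw = 8 + 1 + 5 = 14, Σw·x = 8·666 + 1·451 + 5·494 = 8249.
Set Σw·x/Σw = 390: (8249 + 175w) = 390·(14 + w).
Rearranging, w·(175 − 390) = 390·14 − 8249 = -2789, so w ≈ -2789/-215 = 12.97.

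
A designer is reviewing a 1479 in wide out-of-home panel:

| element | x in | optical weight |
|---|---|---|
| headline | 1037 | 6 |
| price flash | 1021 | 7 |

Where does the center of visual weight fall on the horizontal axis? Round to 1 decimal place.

Total weight = 6 + 7 = 13.
x: (6·1037 + 7·1021) / 13 = 13369 / 13 ≈ 1028.38

x ≈ 1028.4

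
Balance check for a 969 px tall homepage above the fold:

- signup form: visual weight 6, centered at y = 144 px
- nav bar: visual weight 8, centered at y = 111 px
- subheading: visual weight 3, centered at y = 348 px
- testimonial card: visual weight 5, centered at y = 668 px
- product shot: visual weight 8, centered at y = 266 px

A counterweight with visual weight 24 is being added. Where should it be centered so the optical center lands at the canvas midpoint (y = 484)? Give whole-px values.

After adding the counterweight, total weight = 6 + 8 + 3 + 5 + 8 + 24 = 54.
y: need Σw·y = 54·484 = 26136. Existing = 6·144 + 8·111 + 3·348 + 5·668 + 8·266 = 8264. Remainder 17872 / 24 ≈ 744.67.

y ≈ 745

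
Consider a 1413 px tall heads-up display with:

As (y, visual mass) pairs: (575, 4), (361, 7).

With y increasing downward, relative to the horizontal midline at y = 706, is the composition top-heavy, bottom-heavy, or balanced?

top-heavy

Weights sum to 4 + 7 = 11.
Σw·y = 4·575 + 7·361 = 4827, so ȳ = 4827/11 ≈ 438.82.
438.8 vs midline 706 → top-heavy.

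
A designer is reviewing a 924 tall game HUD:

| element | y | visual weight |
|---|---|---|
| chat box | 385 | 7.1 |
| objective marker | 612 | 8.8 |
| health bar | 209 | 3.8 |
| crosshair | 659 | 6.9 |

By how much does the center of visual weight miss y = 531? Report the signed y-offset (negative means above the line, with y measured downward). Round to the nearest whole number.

Weights sum to 7.1 + 8.8 + 3.8 + 6.9 = 26.6.
y: (7.1·385 + 8.8·612 + 3.8·209 + 6.9·659) / 26.6 = 13460.4 / 26.6 ≈ 506.03
Against y = 531, that's 506.03 − 531 = -24.97.

≈ -25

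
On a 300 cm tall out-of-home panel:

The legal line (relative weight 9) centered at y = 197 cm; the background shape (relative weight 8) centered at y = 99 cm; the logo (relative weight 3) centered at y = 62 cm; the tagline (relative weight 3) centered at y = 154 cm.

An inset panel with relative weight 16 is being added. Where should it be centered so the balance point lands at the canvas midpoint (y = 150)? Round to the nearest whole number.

After adding the inset panel, total weight = 9 + 8 + 3 + 3 + 16 = 39.
Along y: (3213 + 16·y) / 39 = 150 (existing moment 9·197 + 8·99 + 3·62 + 3·154 = 3213) ⇒ y = (5850 − 3213) / 16 ≈ 164.81.

y ≈ 165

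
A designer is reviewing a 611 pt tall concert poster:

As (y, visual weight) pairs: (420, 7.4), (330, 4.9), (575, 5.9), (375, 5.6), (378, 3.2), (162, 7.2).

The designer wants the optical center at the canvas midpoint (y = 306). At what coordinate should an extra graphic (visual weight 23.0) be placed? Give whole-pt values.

After adding the extra graphic, total weight = 7.4 + 4.9 + 5.9 + 5.6 + 3.2 + 7.2 + 23.0 = 57.2.
y: target moment 57.2×306 = 17503.2; current 7.4·420 + 4.9·330 + 5.9·575 + 5.6·375 + 3.2·378 + 7.2·162 = 12593.5; the extra graphic supplies 4909.7, so y = 4909.7/23.0 ≈ 213.47.

y ≈ 213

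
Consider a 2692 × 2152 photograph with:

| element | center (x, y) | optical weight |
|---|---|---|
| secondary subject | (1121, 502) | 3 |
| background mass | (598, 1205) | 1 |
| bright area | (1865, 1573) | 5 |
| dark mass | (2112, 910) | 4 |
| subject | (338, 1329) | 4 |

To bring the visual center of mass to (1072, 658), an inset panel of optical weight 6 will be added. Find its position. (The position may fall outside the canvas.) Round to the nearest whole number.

With the inset panel, Σw becomes 3 + 1 + 5 + 4 + 4 + 6 = 23.
x: need Σw·x = 23·1072 = 24656. Existing = 3·1121 + 1·598 + 5·1865 + 4·2112 + 4·338 = 23086. Remainder 1570 / 6 ≈ 261.67.
y: need Σw·y = 23·658 = 15134. Existing = 3·502 + 1·1205 + 5·1573 + 4·910 + 4·1329 = 19532. Remainder -4398 / 6 ≈ -733.00.

(262, -733)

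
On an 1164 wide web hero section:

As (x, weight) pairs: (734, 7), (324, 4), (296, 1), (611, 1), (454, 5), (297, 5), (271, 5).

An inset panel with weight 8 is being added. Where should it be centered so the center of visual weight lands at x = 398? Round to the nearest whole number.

x ≈ 235

With the inset panel, Σw becomes 7 + 4 + 1 + 1 + 5 + 5 + 5 + 8 = 36.
x: target moment 36×398 = 14328; current 7·734 + 4·324 + 1·296 + 1·611 + 5·454 + 5·297 + 5·271 = 12451; the inset panel supplies 1877, so x = 1877/8 ≈ 234.62.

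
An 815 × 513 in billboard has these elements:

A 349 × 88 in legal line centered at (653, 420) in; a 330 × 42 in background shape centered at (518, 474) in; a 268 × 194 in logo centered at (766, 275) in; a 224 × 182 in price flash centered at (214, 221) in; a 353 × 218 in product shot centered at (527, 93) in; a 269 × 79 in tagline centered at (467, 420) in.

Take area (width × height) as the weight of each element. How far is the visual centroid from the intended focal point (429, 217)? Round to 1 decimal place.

≈ 112.0 in

Taking area as weight: legal line 349·88 = 30712, background shape 330·42 = 13860, logo 268·194 = 51992, price flash 224·182 = 40768, product shot 353·218 = 76954, tagline 269·79 = 21251. Sum 235537.
x-moment: 30712·653 + 13860·518 + 51992·766 + 40768·214 + 76954·527 + 21251·467 = 126263615; centroid 126263615/235537 ≈ 536.07.
y-moment: 30712·420 + 13860·474 + 51992·275 + 40768·221 + 76954·93 + 21251·420 = 58858350; centroid 58858350/235537 ≈ 249.89.
Offset from (429, 217): Δx ≈ 107.07, Δy ≈ 32.89; distance = √(Δx² + Δy²) ≈ 112.00.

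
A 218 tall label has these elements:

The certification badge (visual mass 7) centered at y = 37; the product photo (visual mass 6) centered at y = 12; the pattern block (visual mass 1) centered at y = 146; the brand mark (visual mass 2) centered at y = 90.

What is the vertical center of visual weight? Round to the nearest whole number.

y ≈ 41

Weights sum to 7 + 6 + 1 + 2 = 16.
Σw·y = 7·37 + 6·12 + 1·146 + 2·90 = 657, so ȳ = 657/16 ≈ 41.06.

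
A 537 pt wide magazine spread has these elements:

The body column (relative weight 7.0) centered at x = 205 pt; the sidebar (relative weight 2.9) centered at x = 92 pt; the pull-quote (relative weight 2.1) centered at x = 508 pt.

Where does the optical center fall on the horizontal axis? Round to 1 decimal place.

x ≈ 230.7

Σw = 7.0 + 2.9 + 2.1 = 12.0.
x: (7.0·205 + 2.9·92 + 2.1·508) / 12.0 = 2768.6 / 12.0 ≈ 230.72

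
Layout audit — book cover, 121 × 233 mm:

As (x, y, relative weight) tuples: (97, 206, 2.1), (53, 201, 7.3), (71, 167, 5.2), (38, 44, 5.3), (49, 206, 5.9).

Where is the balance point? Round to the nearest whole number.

Weights sum to 2.1 + 7.3 + 5.2 + 5.3 + 5.9 = 25.8.
x-moment: 2.1·97 + 7.3·53 + 5.2·71 + 5.3·38 + 5.9·49 = 1450.3; centroid 1450.3/25.8 ≈ 56.21.
y-moment: 2.1·206 + 7.3·201 + 5.2·167 + 5.3·44 + 5.9·206 = 4216.9; centroid 4216.9/25.8 ≈ 163.45.

(56, 163)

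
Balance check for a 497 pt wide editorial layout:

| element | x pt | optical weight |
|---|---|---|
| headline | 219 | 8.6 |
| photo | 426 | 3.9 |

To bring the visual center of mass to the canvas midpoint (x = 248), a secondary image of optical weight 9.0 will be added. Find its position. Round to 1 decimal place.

With the secondary image, Σw becomes 8.6 + 3.9 + 9.0 = 21.5.
Along x: (3544.8 + 9.0·x) / 21.5 = 248 (existing moment 8.6·219 + 3.9·426 = 3544.8) ⇒ x = (5332.0 − 3544.8) / 9.0 ≈ 198.58.

x ≈ 198.6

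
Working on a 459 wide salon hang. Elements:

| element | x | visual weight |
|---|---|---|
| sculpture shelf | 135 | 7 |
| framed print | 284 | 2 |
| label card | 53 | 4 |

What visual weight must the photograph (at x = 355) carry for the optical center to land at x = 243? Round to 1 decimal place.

Known weights sum to 7 + 2 + 4 = 13; their moment is 7·135 + 2·284 + 4·53 = 1725.
For the centroid to hit 243: (1725 + w·355) / (13 + w) = 243.
Solving: w = (243·13 − 1725) / (355 − 243) = 1434 / 112 ≈ 12.80.

w ≈ 12.8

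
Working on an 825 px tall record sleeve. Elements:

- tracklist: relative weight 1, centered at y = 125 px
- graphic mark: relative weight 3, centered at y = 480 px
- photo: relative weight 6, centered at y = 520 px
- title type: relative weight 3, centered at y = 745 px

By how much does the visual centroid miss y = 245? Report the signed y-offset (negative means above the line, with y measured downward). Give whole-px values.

≈ 287 px

Weights sum to 1 + 3 + 6 + 3 = 13.
y: (1·125 + 3·480 + 6·520 + 3·745) / 13 = 6920 / 13 ≈ 532.31
Offset from y = 245: 532.31 − 245 ≈ 287.31.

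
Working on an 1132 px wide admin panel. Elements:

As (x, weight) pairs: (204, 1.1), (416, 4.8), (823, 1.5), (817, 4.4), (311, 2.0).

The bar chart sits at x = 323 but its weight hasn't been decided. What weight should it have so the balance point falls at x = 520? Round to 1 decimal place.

Fixed elements: Σw = 1.1 + 4.8 + 1.5 + 4.4 + 2.0 = 13.8, Σw·x = 1.1·204 + 4.8·416 + 1.5·823 + 4.4·817 + 2.0·311 = 7672.5.
Balance at x = 520 requires (7672.5 + w·323) / (13.8 + w) = 520.
Rearranging, w·(323 − 520) = 520·13.8 − 7672.5 = -496.5, so w ≈ -496.5/-197 = 2.52.

w ≈ 2.5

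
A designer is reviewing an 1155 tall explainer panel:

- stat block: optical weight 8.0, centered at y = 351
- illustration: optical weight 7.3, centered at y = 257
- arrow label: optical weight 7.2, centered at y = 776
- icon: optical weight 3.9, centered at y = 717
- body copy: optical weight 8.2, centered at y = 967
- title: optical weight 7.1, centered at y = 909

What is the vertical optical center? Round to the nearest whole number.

y ≈ 658

Total weight = 8.0 + 7.3 + 7.2 + 3.9 + 8.2 + 7.1 = 41.7.
y: moment 27450.9 / weight 41.7 ≈ 658.29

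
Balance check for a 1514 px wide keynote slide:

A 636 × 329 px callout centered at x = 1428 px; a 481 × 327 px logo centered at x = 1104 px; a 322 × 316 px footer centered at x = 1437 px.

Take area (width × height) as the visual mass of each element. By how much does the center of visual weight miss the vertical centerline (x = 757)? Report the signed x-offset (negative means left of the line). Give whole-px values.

Areas: callout 636·329 = 209244, logo 481·327 = 157287, footer 322·316 = 101752. Total weight = 468283.
x-moment: 209244·1428 + 157287·1104 + 101752·1437 = 618662904; centroid 618662904/468283 ≈ 1321.13.
Against x = 757, that's 1321.13 − 757 = 564.13.

≈ 564 px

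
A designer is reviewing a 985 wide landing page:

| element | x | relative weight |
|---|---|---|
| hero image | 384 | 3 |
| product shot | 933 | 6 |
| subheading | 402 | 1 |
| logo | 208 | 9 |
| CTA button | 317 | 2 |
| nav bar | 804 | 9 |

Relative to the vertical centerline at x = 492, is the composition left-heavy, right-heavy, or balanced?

Weights sum to 3 + 6 + 1 + 9 + 2 + 9 = 30.
x-moment: 3·384 + 6·933 + 1·402 + 9·208 + 2·317 + 9·804 = 16894; centroid 16894/30 ≈ 563.13.
Since 563.1 is right of 492, the composition reads right-heavy.

right-heavy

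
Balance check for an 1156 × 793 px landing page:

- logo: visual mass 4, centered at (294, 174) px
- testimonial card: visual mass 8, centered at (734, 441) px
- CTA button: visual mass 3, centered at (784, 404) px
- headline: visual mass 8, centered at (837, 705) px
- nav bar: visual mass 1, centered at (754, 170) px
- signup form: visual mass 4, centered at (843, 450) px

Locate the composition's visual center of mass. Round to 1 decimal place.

(722.2, 465.9)

Total weight = 4 + 8 + 3 + 8 + 1 + 4 = 28.
x: (4·294 + 8·734 + 3·784 + 8·837 + 1·754 + 4·843) / 28 = 20222 / 28 ≈ 722.21
y: (4·174 + 8·441 + 3·404 + 8·705 + 1·170 + 4·450) / 28 = 13046 / 28 ≈ 465.93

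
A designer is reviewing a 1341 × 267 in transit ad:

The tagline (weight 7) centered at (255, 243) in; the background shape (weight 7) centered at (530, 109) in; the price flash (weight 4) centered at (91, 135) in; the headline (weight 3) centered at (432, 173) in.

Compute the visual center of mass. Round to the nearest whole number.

Σw = 7 + 7 + 4 + 3 = 21.
Σw·x = 7·255 + 7·530 + 4·91 + 3·432 = 7155, so x̄ = 7155/21 ≈ 340.71.
Σw·y = 7·243 + 7·109 + 4·135 + 3·173 = 3523, so ȳ = 3523/21 ≈ 167.76.

(341, 168)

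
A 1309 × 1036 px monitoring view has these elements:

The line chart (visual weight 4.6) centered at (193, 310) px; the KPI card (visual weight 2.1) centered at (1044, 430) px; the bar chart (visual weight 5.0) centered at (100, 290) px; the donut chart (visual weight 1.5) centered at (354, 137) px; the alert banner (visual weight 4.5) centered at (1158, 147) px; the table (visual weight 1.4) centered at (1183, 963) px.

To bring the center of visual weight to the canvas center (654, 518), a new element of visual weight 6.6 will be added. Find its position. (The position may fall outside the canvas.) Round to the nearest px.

(883, 1109)

With the new element, Σw becomes 4.6 + 2.1 + 5.0 + 1.5 + 4.5 + 1.4 + 6.6 = 25.7.
x: target moment 25.7×654 = 16807.8; current 4.6·193 + 2.1·1044 + 5.0·100 + 1.5·354 + 4.5·1158 + 1.4·1183 = 10978.4; the new element supplies 5829.4, so x = 5829.4/6.6 ≈ 883.24.
y: target moment 25.7×518 = 13312.6; current 4.6·310 + 2.1·430 + 5.0·290 + 1.5·137 + 4.5·147 + 1.4·963 = 5994.2; the new element supplies 7318.4, so y = 7318.4/6.6 ≈ 1108.85.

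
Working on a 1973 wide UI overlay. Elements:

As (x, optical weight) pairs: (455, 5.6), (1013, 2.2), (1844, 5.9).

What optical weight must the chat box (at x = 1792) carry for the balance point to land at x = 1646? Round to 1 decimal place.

w ≈ 47.2

Known weights sum to 5.6 + 2.2 + 5.9 = 13.7; their moment is 5.6·455 + 2.2·1013 + 5.9·1844 = 15656.2.
For the centroid to hit 1646: (15656.2 + w·1792) / (13.7 + w) = 1646.
Solving: w = (1646·13.7 − 15656.2) / (1792 − 1646) = 6894.0 / 146 ≈ 47.22.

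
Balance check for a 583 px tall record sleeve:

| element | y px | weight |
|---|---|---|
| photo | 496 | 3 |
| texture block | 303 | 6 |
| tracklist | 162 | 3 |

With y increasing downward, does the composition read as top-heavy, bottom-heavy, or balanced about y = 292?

bottom-heavy

Weights sum to 3 + 6 + 3 = 12.
y-moment: 3·496 + 6·303 + 3·162 = 3792; centroid 3792/12 ≈ 316.00.
Since 316.0 is below (larger y than) 292, the composition reads bottom-heavy.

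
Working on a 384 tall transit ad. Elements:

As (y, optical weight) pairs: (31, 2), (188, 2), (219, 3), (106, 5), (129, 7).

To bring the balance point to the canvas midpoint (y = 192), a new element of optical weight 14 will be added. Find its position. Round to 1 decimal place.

New total weight: (2 + 2 + 3 + 5 + 7) + 14 = 33.
y: need Σw·y = 33·192 = 6336. Existing = 2·31 + 2·188 + 3·219 + 5·106 + 7·129 = 2528. Remainder 3808 / 14 ≈ 272.00.

y ≈ 272.0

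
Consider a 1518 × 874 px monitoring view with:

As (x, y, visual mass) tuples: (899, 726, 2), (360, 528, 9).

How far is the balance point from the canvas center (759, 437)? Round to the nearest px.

Σw = 2 + 9 = 11.
x: (2·899 + 9·360) / 11 = 5038 / 11 ≈ 458.00
y: (2·726 + 9·528) / 11 = 6204 / 11 ≈ 564.00
Relative to (759, 437): Δ = (-301.00, 127.00); |Δ| = √(-301.00² + 127.00²) ≈ 326.70.

≈ 327 px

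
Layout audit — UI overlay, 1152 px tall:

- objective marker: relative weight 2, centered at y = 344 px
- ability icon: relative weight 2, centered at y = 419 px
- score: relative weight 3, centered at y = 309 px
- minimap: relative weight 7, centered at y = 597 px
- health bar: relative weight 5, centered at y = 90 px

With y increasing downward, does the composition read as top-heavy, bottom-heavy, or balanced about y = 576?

Σw = 2 + 2 + 3 + 7 + 5 = 19.
y-moment: 2·344 + 2·419 + 3·309 + 7·597 + 5·90 = 7082; centroid 7082/19 ≈ 372.74.
372.7 vs midline 576 → top-heavy.

top-heavy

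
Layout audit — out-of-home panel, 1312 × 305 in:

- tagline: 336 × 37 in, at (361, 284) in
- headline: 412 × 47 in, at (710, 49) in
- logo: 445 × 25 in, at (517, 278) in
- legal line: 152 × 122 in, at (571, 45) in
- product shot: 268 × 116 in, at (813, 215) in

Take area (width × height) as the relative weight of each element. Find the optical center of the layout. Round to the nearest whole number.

(647, 163)

Areas → weights: tagline 336·37 = 12432, headline 412·47 = 19364, logo 445·25 = 11125, legal line 152·122 = 18544, product shot 268·116 = 31088; Σw = 92553.
x: (12432·361 + 19364·710 + 11125·517 + 18544·571 + 31088·813) / 92553 = 59851185 / 92553 ≈ 646.67
y: (12432·284 + 19364·49 + 11125·278 + 18544·45 + 31088·215) / 92553 = 15090674 / 92553 ≈ 163.05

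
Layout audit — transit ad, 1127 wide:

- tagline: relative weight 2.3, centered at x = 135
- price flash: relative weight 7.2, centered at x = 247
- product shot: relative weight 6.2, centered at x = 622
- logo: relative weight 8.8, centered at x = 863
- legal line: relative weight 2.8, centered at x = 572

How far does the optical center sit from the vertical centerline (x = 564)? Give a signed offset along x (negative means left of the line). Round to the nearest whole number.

Total weight = 2.3 + 7.2 + 6.2 + 8.8 + 2.8 = 27.3.
x: (2.3·135 + 7.2·247 + 6.2·622 + 8.8·863 + 2.8·572) / 27.3 = 15141.3 / 27.3 ≈ 554.63
Against x = 564, that's 554.63 − 564 = -9.37.

≈ -9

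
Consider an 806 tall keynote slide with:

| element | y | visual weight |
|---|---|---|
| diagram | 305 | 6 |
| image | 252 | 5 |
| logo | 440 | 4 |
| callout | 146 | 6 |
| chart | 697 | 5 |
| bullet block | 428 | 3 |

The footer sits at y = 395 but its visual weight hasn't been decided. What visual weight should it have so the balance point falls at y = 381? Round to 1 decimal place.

Known weights sum to 6 + 5 + 4 + 6 + 5 + 3 = 29; their moment is 6·305 + 5·252 + 4·440 + 6·146 + 5·697 + 3·428 = 10495.
Set Σw·y/Σw = 381: (10495 + 395w) = 381·(29 + w).
Rearranging, w·(395 − 381) = 381·29 − 10495 = 554, so w ≈ 554/14 = 39.57.

w ≈ 39.6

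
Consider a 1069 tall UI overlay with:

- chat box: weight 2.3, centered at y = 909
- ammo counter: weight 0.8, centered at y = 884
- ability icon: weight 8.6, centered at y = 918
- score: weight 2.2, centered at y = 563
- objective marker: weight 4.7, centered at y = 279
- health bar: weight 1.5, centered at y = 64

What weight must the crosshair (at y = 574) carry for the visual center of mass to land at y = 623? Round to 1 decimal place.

w ≈ 16.7

Existing Σw = 20.1 (2.3 + 0.8 + 8.6 + 2.2 + 4.7 + 1.5); existing moment 2.3·909 + 0.8·884 + 8.6·918 + 2.2·563 + 4.7·279 + 1.5·64 = 13338.6.
Balance at y = 623 requires (13338.6 + w·574) / (20.1 + w) = 623.
Solving: w = (623·20.1 − 13338.6) / (574 − 623) = -816.3 / -49 ≈ 16.66.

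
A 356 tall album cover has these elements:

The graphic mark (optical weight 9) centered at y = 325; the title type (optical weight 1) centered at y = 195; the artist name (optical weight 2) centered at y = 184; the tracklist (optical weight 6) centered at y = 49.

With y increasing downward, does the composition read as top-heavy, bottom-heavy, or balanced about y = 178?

Weights sum to 9 + 1 + 2 + 6 = 18.
y-moment: 9·325 + 1·195 + 2·184 + 6·49 = 3782; centroid 3782/18 ≈ 210.11.
210.1 vs midline 178 → bottom-heavy.

bottom-heavy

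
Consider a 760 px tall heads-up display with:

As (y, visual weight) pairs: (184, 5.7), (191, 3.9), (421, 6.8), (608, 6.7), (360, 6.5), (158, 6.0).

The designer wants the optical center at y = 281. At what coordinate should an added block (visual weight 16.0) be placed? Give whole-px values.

y ≈ 155

After adding the added block, total weight = 5.7 + 3.9 + 6.8 + 6.7 + 6.5 + 6.0 + 16.0 = 51.6.
y: target moment 51.6×281 = 14499.6; current 5.7·184 + 3.9·191 + 6.8·421 + 6.7·608 + 6.5·360 + 6.0·158 = 12018.1; the added block supplies 2481.5, so y = 2481.5/16.0 ≈ 155.09.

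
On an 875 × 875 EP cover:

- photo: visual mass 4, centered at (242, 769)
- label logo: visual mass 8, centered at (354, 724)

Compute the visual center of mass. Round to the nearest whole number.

(317, 739)

Weights sum to 4 + 8 = 12.
x-moment: 4·242 + 8·354 = 3800; centroid 3800/12 ≈ 316.67.
y-moment: 4·769 + 8·724 = 8868; centroid 8868/12 ≈ 739.00.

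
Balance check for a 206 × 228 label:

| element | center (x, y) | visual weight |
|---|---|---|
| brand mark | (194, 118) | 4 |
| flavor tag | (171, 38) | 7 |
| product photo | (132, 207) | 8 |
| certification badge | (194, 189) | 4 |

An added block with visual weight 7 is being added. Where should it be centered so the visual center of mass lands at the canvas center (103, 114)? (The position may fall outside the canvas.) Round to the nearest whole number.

(-102, 39)

New total weight: (4 + 7 + 8 + 4) + 7 = 30.
x: need Σw·x = 30·103 = 3090. Existing = 4·194 + 7·171 + 8·132 + 4·194 = 3805. Remainder -715 / 7 ≈ -102.14.
y: need Σw·y = 30·114 = 3420. Existing = 4·118 + 7·38 + 8·207 + 4·189 = 3150. Remainder 270 / 7 ≈ 38.57.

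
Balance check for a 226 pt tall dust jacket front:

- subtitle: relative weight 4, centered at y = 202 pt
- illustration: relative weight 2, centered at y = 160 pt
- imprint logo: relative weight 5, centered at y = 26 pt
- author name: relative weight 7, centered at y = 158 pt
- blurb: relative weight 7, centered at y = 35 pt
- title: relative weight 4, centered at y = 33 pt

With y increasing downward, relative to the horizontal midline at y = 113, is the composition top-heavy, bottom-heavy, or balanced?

Total weight = 4 + 2 + 5 + 7 + 7 + 4 = 29.
y-moment: 4·202 + 2·160 + 5·26 + 7·158 + 7·35 + 4·33 = 2741; centroid 2741/29 ≈ 94.52.
94.5 lies above (smaller y than) the midline 113, so the layout is top-heavy.

top-heavy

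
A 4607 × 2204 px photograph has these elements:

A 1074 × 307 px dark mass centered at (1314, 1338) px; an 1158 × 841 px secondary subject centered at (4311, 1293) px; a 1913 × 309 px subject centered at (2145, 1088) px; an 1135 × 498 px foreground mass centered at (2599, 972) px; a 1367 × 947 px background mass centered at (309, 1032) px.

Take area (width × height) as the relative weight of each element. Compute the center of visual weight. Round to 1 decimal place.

(2069.2, 1126.4)

Areas → weights: dark mass 1074·307 = 329718, secondary subject 1158·841 = 973878, subject 1913·309 = 591117, foreground mass 1135·498 = 565230, background mass 1367·947 = 1294549; Σw = 3754492.
x: (329718·1314 + 973878·4311 + 591117·2145 + 565230·2599 + 1294549·309) / 3754492 = 7768631886 / 3754492 ≈ 2069.16
y: (329718·1338 + 973878·1293 + 591117·1088 + 565230·972 + 1294549·1032) / 3754492 = 4228900362 / 3754492 ≈ 1126.36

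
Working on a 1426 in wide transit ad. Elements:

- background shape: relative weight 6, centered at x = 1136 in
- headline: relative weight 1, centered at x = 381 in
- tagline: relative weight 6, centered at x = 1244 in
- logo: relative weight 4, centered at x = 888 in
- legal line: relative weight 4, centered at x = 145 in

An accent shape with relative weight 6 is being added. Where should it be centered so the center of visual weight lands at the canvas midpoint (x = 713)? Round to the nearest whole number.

New total weight: (6 + 1 + 6 + 4 + 4) + 6 = 27.
x: target moment 27×713 = 19251; current 6·1136 + 1·381 + 6·1244 + 4·888 + 4·145 = 18793; the accent shape supplies 458, so x = 458/6 ≈ 76.33.

x ≈ 76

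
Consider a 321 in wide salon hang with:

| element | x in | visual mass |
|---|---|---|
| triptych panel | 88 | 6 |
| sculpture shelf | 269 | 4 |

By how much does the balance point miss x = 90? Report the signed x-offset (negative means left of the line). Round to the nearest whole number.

Weights sum to 6 + 4 = 10.
x: (6·88 + 4·269) / 10 = 1604 / 10 ≈ 160.40
Offset from x = 90: 160.40 − 90 ≈ 70.40.

≈ 70 in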